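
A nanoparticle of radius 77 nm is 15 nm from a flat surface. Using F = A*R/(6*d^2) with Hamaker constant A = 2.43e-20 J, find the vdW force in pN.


Convert to SI: R = 77 nm = 7.7e-08 m, d = 15 nm = 1.5e-08 m
F = A * R / (6 * d^2)
F = 2.43e-20 * 7.7e-08 / (6 * (1.5e-08)^2)
F = 1.386e-12 N = 1.386 pN

1.386


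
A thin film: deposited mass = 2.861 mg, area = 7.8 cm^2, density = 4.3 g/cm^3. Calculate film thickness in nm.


Convert: m = 2.861 mg = 2.8610e-06 kg, A = 7.8 cm^2 = 7.8000e-04 m^2, rho = 4.3 g/cm^3 = 4300 kg/m^3
t = m / (A * rho)
t = 2.8610e-06 / (7.8000e-04 * 4300)
t = 8.5301e-07 m = 853.0 nm

853.0


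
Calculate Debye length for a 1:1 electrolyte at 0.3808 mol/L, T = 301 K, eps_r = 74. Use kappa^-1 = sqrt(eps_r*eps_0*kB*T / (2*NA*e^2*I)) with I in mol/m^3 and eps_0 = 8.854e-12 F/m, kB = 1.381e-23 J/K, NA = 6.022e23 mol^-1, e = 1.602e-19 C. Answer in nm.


Ionic strength I = 0.3808 * 1^2 * 1000 = 380.8 mol/m^3
kappa^-1 = sqrt(74 * 8.854e-12 * 1.381e-23 * 301 / (2 * 6.022e23 * (1.602e-19)^2 * 380.8))
kappa^-1 = 0.481 nm

0.481


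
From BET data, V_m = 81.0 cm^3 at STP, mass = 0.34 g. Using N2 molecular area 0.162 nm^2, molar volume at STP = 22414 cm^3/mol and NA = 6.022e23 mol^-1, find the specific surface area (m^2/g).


Number of moles in monolayer = V_m / 22414 = 81.0 / 22414 = 0.00361381
Number of molecules = moles * NA = 0.00361381 * 6.022e23
SA = molecules * sigma / mass
SA = (81.0 / 22414) * 6.022e23 * 0.162e-18 / 0.34
SA = 1036.9 m^2/g

1036.9


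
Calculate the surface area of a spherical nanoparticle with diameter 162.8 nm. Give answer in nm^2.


Radius r = 162.8/2 = 81.4 nm
Surface area SA = 4 * pi * r^2
SA = 4 * pi * (81.4)^2
SA = 83264.27 nm^2

83264.27


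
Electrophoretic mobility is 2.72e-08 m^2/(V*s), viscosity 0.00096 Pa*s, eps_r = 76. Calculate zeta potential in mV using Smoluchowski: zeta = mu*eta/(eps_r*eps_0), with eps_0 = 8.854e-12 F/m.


Smoluchowski equation: zeta = mu * eta / (eps_r * eps_0)
zeta = 2.72e-08 * 0.00096 / (76 * 8.854e-12)
zeta = 0.038805 V = 38.8 mV

38.8


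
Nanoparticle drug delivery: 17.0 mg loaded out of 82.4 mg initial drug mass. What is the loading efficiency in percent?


Drug loading efficiency = (drug loaded / drug initial) * 100
DLE = 17.0 / 82.4 * 100
DLE = 0.2063 * 100
DLE = 20.63%

20.63


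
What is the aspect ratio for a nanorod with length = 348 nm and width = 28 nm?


Aspect ratio AR = length / diameter
AR = 348 / 28
AR = 12.43

12.43


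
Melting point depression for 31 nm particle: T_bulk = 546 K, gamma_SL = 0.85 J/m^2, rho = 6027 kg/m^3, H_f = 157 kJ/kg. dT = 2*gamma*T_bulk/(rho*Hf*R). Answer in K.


Radius R = 31/2 = 15.5 nm = 1.55e-08 m
Convert H_f = 157 kJ/kg = 157000 J/kg
dT = 2 * gamma_SL * T_bulk / (rho * H_f * R)
dT = 2 * 0.85 * 546 / (6027 * 157000 * 1.55e-08)
dT = 63.3 K

63.3


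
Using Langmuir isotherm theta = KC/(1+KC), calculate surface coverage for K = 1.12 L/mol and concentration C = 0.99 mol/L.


Langmuir isotherm: theta = K*C / (1 + K*C)
K*C = 1.12 * 0.99 = 1.1088
theta = 1.1088 / (1 + 1.1088) = 1.1088 / 2.1088
theta = 0.5258

0.5258


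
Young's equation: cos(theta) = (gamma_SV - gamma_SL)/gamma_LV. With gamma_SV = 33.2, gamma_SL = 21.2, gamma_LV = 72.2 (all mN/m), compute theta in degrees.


cos(theta) = (gamma_SV - gamma_SL) / gamma_LV
cos(theta) = (33.2 - 21.2) / 72.2
cos(theta) = 0.166205
theta = arccos(0.166205) = 80.43 degrees

80.43


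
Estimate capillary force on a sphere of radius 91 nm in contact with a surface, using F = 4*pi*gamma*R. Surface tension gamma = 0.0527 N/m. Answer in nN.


Convert radius: R = 91 nm = 9.1e-08 m
F = 4 * pi * gamma * R
F = 4 * pi * 0.0527 * 9.1e-08
F = 6.02645e-08 N = 60.2645 nN

60.2645


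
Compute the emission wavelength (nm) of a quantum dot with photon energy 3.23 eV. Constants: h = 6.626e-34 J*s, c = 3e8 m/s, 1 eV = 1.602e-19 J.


Convert energy: E = 3.23 eV = 3.23 * 1.602e-19 = 5.17446e-19 J
lambda = h*c / E = 6.626e-34 * 3e8 / 5.17446e-19
lambda = 3.84156e-07 m = 384.2 nm

384.2


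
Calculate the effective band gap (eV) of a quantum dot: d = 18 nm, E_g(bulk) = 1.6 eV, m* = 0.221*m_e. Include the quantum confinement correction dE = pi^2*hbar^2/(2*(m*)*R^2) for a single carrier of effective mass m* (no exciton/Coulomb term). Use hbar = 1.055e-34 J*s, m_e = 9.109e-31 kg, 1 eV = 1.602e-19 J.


Radius R = 18/2 nm = 9e-09 m
Confinement energy dE = pi^2 * hbar^2 / (2 * m_eff * m_e * R^2)
dE = pi^2 * (1.055e-34)^2 / (2 * 0.221 * 9.109e-31 * (9e-09)^2) J, divided by 1.602e-19 J/eV
dE = 0.021 eV
Total band gap = E_g(bulk) + dE = 1.6 + 0.021 = 1.621 eV

1.621


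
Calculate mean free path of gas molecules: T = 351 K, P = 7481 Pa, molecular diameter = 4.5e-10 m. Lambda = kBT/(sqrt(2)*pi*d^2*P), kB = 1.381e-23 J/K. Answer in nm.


Mean free path: lambda = kB*T / (sqrt(2) * pi * d^2 * P)
lambda = 1.381e-23 * 351 / (sqrt(2) * pi * (4.5e-10)^2 * 7481)
lambda = 7.20197e-07 m
lambda = 720.2 nm

720.2


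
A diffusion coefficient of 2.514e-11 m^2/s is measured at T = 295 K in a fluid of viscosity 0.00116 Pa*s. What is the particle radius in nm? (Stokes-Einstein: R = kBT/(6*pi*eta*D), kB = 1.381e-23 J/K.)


Stokes-Einstein: R = kB*T / (6*pi*eta*D)
R = 1.381e-23 * 295 / (6 * pi * 0.00116 * 2.514e-11)
R = 7.41125e-09 m = 7.41 nm

7.41


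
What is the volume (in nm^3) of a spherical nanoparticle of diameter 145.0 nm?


Radius r = 145.0/2 = 72.5 nm
Volume V = (4/3) * pi * r^3
V = (4/3) * pi * (72.5)^3
V = 1596256.32 nm^3

1596256.32


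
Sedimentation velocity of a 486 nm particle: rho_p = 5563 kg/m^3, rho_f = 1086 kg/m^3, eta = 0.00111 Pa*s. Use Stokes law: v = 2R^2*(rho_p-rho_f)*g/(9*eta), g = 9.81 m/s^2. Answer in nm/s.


Radius R = 486/2 nm = 2.43e-07 m
Density difference = 5563 - 1086 = 4477 kg/m^3
v = 2 * R^2 * (rho_p - rho_f) * g / (9 * eta)
v = 2 * (2.43e-07)^2 * 4477 * 9.81 / (9 * 0.00111)
v = 5.19198e-07 m/s = 519.1982 nm/s

519.1982


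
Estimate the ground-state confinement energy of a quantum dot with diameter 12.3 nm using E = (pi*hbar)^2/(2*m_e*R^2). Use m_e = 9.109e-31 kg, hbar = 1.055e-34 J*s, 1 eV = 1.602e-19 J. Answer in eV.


Radius R = 12.3/2 = 6.15 nm = 6.15e-09 m
E = (pi * 1.055e-34)^2 / (2 * 9.109e-31 * (6.15e-09)^2)
E(J) = 1.59424e-21
E = E(J) / 1.602e-19 = 0.01 eV

0.01


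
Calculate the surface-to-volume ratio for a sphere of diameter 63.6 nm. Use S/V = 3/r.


Radius r = 63.6/2 = 31.8 nm
S/V = 3 / r = 3 / 31.8
S/V = 0.0943 nm^-1

0.0943


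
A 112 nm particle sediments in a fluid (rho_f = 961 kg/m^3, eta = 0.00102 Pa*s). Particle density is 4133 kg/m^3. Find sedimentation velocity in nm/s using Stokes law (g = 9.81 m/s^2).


Radius R = 112/2 nm = 5.6e-08 m
Density difference = 4133 - 961 = 3172 kg/m^3
v = 2 * R^2 * (rho_p - rho_f) * g / (9 * eta)
v = 2 * (5.6e-08)^2 * 3172 * 9.81 / (9 * 0.00102)
v = 2.12601e-08 m/s = 21.2601 nm/s

21.2601


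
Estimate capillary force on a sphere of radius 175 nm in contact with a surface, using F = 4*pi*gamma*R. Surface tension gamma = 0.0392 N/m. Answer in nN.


Convert radius: R = 175 nm = 1.75e-07 m
F = 4 * pi * gamma * R
F = 4 * pi * 0.0392 * 1.75e-07
F = 8.62053e-08 N = 86.2053 nN

86.2053


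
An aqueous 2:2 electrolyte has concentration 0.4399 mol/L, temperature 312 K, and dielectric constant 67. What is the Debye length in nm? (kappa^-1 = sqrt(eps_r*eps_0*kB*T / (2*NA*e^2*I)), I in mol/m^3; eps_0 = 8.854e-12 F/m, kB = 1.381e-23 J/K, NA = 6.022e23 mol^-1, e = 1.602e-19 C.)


Ionic strength I = 0.4399 * 2^2 * 1000 = 1759.6 mol/m^3
kappa^-1 = sqrt(67 * 8.854e-12 * 1.381e-23 * 312 / (2 * 6.022e23 * (1.602e-19)^2 * 1759.6))
kappa^-1 = 0.217 nm

0.217


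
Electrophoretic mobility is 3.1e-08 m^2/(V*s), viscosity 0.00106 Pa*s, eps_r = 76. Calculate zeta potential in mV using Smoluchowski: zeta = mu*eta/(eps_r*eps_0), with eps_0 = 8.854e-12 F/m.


Smoluchowski equation: zeta = mu * eta / (eps_r * eps_0)
zeta = 3.1e-08 * 0.00106 / (76 * 8.854e-12)
zeta = 0.048833 V = 48.83 mV

48.83


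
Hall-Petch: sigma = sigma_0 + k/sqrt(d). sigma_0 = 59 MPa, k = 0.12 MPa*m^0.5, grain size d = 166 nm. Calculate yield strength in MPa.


d = 166 nm = 1.66e-07 m
sqrt(d) = 0.000407431
Hall-Petch contribution = k / sqrt(d) = 0.12 / 0.000407431 = 294.5 MPa
sigma = sigma_0 + k/sqrt(d) = 59 + 294.5 = 353.5 MPa

353.5


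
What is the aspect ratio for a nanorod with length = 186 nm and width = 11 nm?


Aspect ratio AR = length / diameter
AR = 186 / 11
AR = 16.91

16.91


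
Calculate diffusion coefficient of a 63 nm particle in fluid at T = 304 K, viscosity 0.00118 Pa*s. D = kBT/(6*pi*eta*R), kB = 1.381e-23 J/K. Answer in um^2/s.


Radius R = 63/2 = 31.5 nm = 3.15e-08 m
D = kB*T / (6*pi*eta*R)
D = 1.381e-23 * 304 / (6 * pi * 0.00118 * 3.15e-08)
D = 5.99202e-12 m^2/s = 5.992 um^2/s

5.992


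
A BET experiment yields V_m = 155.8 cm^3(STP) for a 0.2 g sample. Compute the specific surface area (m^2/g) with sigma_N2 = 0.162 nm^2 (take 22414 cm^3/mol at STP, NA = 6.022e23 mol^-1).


Number of moles in monolayer = V_m / 22414 = 155.8 / 22414 = 0.00695101
Number of molecules = moles * NA = 0.00695101 * 6.022e23
SA = molecules * sigma / mass
SA = (155.8 / 22414) * 6.022e23 * 0.162e-18 / 0.2
SA = 3390.6 m^2/g

3390.6


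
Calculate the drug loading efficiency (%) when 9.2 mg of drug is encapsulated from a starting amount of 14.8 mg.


Drug loading efficiency = (drug loaded / drug initial) * 100
DLE = 9.2 / 14.8 * 100
DLE = 0.6216 * 100
DLE = 62.16%

62.16


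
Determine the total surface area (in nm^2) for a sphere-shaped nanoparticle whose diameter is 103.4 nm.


Radius r = 103.4/2 = 51.7 nm
Surface area SA = 4 * pi * r^2
SA = 4 * pi * (51.7)^2
SA = 33588.53 nm^2

33588.53


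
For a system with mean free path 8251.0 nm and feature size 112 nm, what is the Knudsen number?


Knudsen number Kn = lambda / L
Kn = 8251.0 / 112
Kn = 73.6696

73.6696


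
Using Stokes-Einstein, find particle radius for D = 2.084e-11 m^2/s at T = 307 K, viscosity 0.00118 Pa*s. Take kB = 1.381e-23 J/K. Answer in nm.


Stokes-Einstein: R = kB*T / (6*pi*eta*D)
R = 1.381e-23 * 307 / (6 * pi * 0.00118 * 2.084e-11)
R = 9.14642e-09 m = 9.15 nm

9.15


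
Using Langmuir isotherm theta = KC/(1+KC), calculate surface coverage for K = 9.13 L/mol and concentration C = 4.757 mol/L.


Langmuir isotherm: theta = K*C / (1 + K*C)
K*C = 9.13 * 4.757 = 43.43141
theta = 43.43141 / (1 + 43.43141) = 43.43141 / 44.43141
theta = 0.9775

0.9775


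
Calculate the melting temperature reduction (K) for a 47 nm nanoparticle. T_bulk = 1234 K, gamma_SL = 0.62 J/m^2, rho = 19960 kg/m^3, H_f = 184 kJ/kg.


Radius R = 47/2 = 23.5 nm = 2.35e-08 m
Convert H_f = 184 kJ/kg = 184000 J/kg
dT = 2 * gamma_SL * T_bulk / (rho * H_f * R)
dT = 2 * 0.62 * 1234 / (19960 * 184000 * 2.35e-08)
dT = 17.7 K

17.7


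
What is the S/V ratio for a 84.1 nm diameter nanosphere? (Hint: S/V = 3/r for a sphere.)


Radius r = 84.1/2 = 42.05 nm
S/V = 3 / r = 3 / 42.05
S/V = 0.0713 nm^-1

0.0713


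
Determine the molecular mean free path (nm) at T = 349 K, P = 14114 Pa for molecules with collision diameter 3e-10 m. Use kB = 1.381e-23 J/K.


Mean free path: lambda = kB*T / (sqrt(2) * pi * d^2 * P)
lambda = 1.381e-23 * 349 / (sqrt(2) * pi * (3e-10)^2 * 14114)
lambda = 8.54007e-07 m
lambda = 854.01 nm

854.01


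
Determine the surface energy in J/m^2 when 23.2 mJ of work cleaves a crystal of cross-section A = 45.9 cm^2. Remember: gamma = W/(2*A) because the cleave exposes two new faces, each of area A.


Convert: A = 45.9 cm^2 = 0.00459 m^2, W = 23.2 mJ = 0.0232 J
Cleaving exposes two faces of area A, so total new surface = 2*A and gamma = W / (2*A)
gamma = 0.0232 / (2 * 0.00459)
gamma = 2.527 J/m^2

2.527


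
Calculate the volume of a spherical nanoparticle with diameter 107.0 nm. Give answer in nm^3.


Radius r = 107.0/2 = 53.5 nm
Volume V = (4/3) * pi * r^3
V = (4/3) * pi * (53.5)^3
V = 641431.01 nm^3

641431.01


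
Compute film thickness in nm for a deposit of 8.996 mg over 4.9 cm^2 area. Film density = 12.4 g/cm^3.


Convert: m = 8.996 mg = 8.9960e-06 kg, A = 4.9 cm^2 = 4.9000e-04 m^2, rho = 12.4 g/cm^3 = 12400 kg/m^3
t = m / (A * rho)
t = 8.9960e-06 / (4.9000e-04 * 12400)
t = 1.4806e-06 m = 1480.6 nm

1480.6


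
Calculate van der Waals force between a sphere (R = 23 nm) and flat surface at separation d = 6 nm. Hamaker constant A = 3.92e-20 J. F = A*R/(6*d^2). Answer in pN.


Convert to SI: R = 23 nm = 2.3e-08 m, d = 6 nm = 6e-09 m
F = A * R / (6 * d^2)
F = 3.92e-20 * 2.3e-08 / (6 * (6e-09)^2)
F = 4.17407e-12 N = 4.174 pN

4.174


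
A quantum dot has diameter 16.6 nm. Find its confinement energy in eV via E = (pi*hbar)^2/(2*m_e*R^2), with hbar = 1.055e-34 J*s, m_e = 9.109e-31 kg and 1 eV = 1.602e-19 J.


Radius R = 16.6/2 = 8.3 nm = 8.3e-09 m
E = (pi * 1.055e-34)^2 / (2 * 9.109e-31 * (8.3e-09)^2)
E(J) = 8.75282e-22
E = E(J) / 1.602e-19 = 0.0055 eV

0.0055


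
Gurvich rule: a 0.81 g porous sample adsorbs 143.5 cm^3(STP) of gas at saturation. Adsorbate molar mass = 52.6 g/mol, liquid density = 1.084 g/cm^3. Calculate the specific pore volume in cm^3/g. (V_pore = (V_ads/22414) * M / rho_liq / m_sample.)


Moles adsorbed n = V_ads / 22414 = 143.5 / 22414 = 6.402249e-03 mol
Liquid volume V_liq = n * M / rho_liq = 6.402249e-03 * 52.6 / 1.084 = 0.31066 cm^3
Specific pore volume V_pore = V_liq / m_sample = 0.31066 / 0.81
V_pore = 0.3835 cm^3/g

0.3835


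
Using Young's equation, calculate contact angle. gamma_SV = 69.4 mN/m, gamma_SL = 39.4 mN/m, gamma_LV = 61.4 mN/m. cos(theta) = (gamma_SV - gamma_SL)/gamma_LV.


cos(theta) = (gamma_SV - gamma_SL) / gamma_LV
cos(theta) = (69.4 - 39.4) / 61.4
cos(theta) = 0.488599
theta = arccos(0.488599) = 60.75 degrees

60.75


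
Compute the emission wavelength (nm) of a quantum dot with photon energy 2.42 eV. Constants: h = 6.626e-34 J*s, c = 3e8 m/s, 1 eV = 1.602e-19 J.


Convert energy: E = 2.42 eV = 2.42 * 1.602e-19 = 3.87684e-19 J
lambda = h*c / E = 6.626e-34 * 3e8 / 3.87684e-19
lambda = 5.12737e-07 m = 512.7 nm

512.7


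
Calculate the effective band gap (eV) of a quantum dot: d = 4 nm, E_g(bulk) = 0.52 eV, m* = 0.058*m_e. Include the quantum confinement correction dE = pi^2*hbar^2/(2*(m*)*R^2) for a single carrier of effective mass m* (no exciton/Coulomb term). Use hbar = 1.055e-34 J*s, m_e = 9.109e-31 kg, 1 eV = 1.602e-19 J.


Radius R = 4/2 nm = 2e-09 m
Confinement energy dE = pi^2 * hbar^2 / (2 * m_eff * m_e * R^2)
dE = pi^2 * (1.055e-34)^2 / (2 * 0.058 * 9.109e-31 * (2e-09)^2) J, divided by 1.602e-19 J/eV
dE = 1.6224 eV
Total band gap = E_g(bulk) + dE = 0.52 + 1.6224 = 2.1424 eV

2.1424


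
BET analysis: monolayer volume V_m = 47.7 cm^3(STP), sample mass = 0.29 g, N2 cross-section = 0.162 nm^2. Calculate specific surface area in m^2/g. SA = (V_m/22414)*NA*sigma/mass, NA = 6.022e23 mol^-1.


Number of moles in monolayer = V_m / 22414 = 47.7 / 22414 = 0.00212813
Number of molecules = moles * NA = 0.00212813 * 6.022e23
SA = molecules * sigma / mass
SA = (47.7 / 22414) * 6.022e23 * 0.162e-18 / 0.29
SA = 715.9 m^2/g

715.9


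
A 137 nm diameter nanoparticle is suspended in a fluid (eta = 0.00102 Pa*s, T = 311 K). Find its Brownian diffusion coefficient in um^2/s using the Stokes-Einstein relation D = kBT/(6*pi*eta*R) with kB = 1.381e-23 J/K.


Radius R = 137/2 = 68.5 nm = 6.85e-08 m
D = kB*T / (6*pi*eta*R)
D = 1.381e-23 * 311 / (6 * pi * 0.00102 * 6.85e-08)
D = 3.26109e-12 m^2/s = 3.261 um^2/s

3.261


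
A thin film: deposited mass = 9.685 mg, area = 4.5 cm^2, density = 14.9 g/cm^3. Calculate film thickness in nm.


Convert: m = 9.685 mg = 9.6850e-06 kg, A = 4.5 cm^2 = 4.5000e-04 m^2, rho = 14.9 g/cm^3 = 14900 kg/m^3
t = m / (A * rho)
t = 9.6850e-06 / (4.5000e-04 * 14900)
t = 1.4444e-06 m = 1444.4 nm

1444.4


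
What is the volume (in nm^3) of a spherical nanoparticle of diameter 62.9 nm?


Radius r = 62.9/2 = 31.45 nm
Volume V = (4/3) * pi * r^3
V = (4/3) * pi * (31.45)^3
V = 130301.84 nm^3

130301.84


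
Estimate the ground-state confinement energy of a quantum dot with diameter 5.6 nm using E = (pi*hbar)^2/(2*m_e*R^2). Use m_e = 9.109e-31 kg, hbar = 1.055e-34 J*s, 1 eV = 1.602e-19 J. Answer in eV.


Radius R = 5.6/2 = 2.8 nm = 2.8e-09 m
E = (pi * 1.055e-34)^2 / (2 * 9.109e-31 * (2.8e-09)^2)
E(J) = 7.69109e-21
E = E(J) / 1.602e-19 = 0.048 eV

0.048


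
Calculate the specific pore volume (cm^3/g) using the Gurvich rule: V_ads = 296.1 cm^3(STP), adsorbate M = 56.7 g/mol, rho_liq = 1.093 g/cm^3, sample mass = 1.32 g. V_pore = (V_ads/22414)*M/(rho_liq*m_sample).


Moles adsorbed n = V_ads / 22414 = 296.1 / 22414 = 1.321049e-02 mol
Liquid volume V_liq = n * M / rho_liq = 1.321049e-02 * 56.7 / 1.093 = 0.68530 cm^3
Specific pore volume V_pore = V_liq / m_sample = 0.68530 / 1.32
V_pore = 0.5192 cm^3/g

0.5192


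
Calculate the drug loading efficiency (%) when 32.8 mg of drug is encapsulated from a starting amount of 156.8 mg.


Drug loading efficiency = (drug loaded / drug initial) * 100
DLE = 32.8 / 156.8 * 100
DLE = 0.2092 * 100
DLE = 20.92%

20.92


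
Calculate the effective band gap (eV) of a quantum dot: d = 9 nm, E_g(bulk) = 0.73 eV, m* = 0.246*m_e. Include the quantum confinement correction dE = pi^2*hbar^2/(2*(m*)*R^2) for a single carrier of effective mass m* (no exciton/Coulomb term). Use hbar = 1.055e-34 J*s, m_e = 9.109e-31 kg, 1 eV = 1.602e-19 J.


Radius R = 9/2 nm = 4.5e-09 m
Confinement energy dE = pi^2 * hbar^2 / (2 * m_eff * m_e * R^2)
dE = pi^2 * (1.055e-34)^2 / (2 * 0.246 * 9.109e-31 * (4.5e-09)^2) J, divided by 1.602e-19 J/eV
dE = 0.0756 eV
Total band gap = E_g(bulk) + dE = 0.73 + 0.0756 = 0.8056 eV

0.8056


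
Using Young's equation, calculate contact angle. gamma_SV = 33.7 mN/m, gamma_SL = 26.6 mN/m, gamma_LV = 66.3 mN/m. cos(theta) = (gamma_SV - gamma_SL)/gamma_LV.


cos(theta) = (gamma_SV - gamma_SL) / gamma_LV
cos(theta) = (33.7 - 26.6) / 66.3
cos(theta) = 0.107089
theta = arccos(0.107089) = 83.85 degrees

83.85


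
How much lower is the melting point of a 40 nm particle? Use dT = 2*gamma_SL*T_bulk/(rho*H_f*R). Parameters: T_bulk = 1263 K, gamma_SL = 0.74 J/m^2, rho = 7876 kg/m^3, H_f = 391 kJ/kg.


Radius R = 40/2 = 20 nm = 2e-08 m
Convert H_f = 391 kJ/kg = 391000 J/kg
dT = 2 * gamma_SL * T_bulk / (rho * H_f * R)
dT = 2 * 0.74 * 1263 / (7876 * 391000 * 2e-08)
dT = 30.3 K

30.3


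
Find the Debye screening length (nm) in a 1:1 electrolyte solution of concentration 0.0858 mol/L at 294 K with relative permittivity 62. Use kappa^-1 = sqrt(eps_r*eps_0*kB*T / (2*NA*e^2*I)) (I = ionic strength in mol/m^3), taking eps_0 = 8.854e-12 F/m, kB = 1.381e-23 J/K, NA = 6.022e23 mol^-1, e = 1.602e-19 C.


Ionic strength I = 0.0858 * 1^2 * 1000 = 85.8 mol/m^3
kappa^-1 = sqrt(62 * 8.854e-12 * 1.381e-23 * 294 / (2 * 6.022e23 * (1.602e-19)^2 * 85.8))
kappa^-1 = 0.917 nm

0.917


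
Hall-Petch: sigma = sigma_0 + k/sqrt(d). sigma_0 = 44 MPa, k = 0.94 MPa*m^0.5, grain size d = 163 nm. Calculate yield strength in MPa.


d = 163 nm = 1.63e-07 m
sqrt(d) = 0.0004037326
Hall-Petch contribution = k / sqrt(d) = 0.94 / 0.0004037326 = 2328.3 MPa
sigma = sigma_0 + k/sqrt(d) = 44 + 2328.3 = 2372.3 MPa

2372.3


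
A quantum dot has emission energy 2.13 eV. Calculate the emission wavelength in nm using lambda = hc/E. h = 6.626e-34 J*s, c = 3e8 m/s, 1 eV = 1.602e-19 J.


Convert energy: E = 2.13 eV = 2.13 * 1.602e-19 = 3.41226e-19 J
lambda = h*c / E = 6.626e-34 * 3e8 / 3.41226e-19
lambda = 5.82546e-07 m = 582.5 nm

582.5


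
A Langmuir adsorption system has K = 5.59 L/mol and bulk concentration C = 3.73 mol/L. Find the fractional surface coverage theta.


Langmuir isotherm: theta = K*C / (1 + K*C)
K*C = 5.59 * 3.73 = 20.8507
theta = 20.8507 / (1 + 20.8507) = 20.8507 / 21.8507
theta = 0.9542

0.9542


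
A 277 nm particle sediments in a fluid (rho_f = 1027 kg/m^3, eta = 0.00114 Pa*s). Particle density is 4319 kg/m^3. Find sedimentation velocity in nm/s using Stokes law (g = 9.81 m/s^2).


Radius R = 277/2 nm = 1.385e-07 m
Density difference = 4319 - 1027 = 3292 kg/m^3
v = 2 * R^2 * (rho_p - rho_f) * g / (9 * eta)
v = 2 * (1.385e-07)^2 * 3292 * 9.81 / (9 * 0.00114)
v = 1.20757e-07 m/s = 120.7566 nm/s

120.7566


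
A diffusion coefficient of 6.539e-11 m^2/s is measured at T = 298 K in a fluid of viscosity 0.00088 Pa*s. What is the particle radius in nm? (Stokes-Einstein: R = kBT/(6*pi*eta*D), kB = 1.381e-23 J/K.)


Stokes-Einstein: R = kB*T / (6*pi*eta*D)
R = 1.381e-23 * 298 / (6 * pi * 0.00088 * 6.539e-11)
R = 3.79415e-09 m = 3.79 nm

3.79


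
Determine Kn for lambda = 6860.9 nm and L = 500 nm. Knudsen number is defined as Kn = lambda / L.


Knudsen number Kn = lambda / L
Kn = 6860.9 / 500
Kn = 13.7218

13.7218


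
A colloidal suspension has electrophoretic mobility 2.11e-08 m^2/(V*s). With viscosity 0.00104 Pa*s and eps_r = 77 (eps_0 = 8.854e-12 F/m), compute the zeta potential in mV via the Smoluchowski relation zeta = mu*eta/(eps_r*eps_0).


Smoluchowski equation: zeta = mu * eta / (eps_r * eps_0)
zeta = 2.11e-08 * 0.00104 / (77 * 8.854e-12)
zeta = 0.032187 V = 32.19 mV

32.19


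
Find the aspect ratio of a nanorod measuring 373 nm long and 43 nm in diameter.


Aspect ratio AR = length / diameter
AR = 373 / 43
AR = 8.67

8.67


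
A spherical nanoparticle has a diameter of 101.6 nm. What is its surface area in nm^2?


Radius r = 101.6/2 = 50.8 nm
Surface area SA = 4 * pi * r^2
SA = 4 * pi * (50.8)^2
SA = 32429.28 nm^2

32429.28


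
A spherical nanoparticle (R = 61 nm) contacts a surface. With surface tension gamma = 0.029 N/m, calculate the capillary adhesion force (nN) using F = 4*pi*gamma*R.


Convert radius: R = 61 nm = 6.1e-08 m
F = 4 * pi * gamma * R
F = 4 * pi * 0.029 * 6.1e-08
F = 2.22299e-08 N = 22.2299 nN

22.2299


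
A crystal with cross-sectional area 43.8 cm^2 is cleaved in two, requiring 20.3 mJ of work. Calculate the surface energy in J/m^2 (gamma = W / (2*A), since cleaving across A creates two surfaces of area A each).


Convert: A = 43.8 cm^2 = 0.00438 m^2, W = 20.3 mJ = 0.0203 J
Cleaving exposes two faces of area A, so total new surface = 2*A and gamma = W / (2*A)
gamma = 0.0203 / (2 * 0.00438)
gamma = 2.317 J/m^2

2.317


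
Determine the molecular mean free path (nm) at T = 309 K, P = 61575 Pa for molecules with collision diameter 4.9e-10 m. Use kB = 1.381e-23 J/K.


Mean free path: lambda = kB*T / (sqrt(2) * pi * d^2 * P)
lambda = 1.381e-23 * 309 / (sqrt(2) * pi * (4.9e-10)^2 * 61575)
lambda = 6.49667e-08 m
lambda = 64.97 nm

64.97


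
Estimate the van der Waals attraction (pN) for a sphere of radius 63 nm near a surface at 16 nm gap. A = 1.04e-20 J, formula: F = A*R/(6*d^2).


Convert to SI: R = 63 nm = 6.3e-08 m, d = 16 nm = 1.6e-08 m
F = A * R / (6 * d^2)
F = 1.04e-20 * 6.3e-08 / (6 * (1.6e-08)^2)
F = 4.26563e-13 N = 0.427 pN

0.427


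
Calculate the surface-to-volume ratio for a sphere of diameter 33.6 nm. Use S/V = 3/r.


Radius r = 33.6/2 = 16.8 nm
S/V = 3 / r = 3 / 16.8
S/V = 0.1786 nm^-1

0.1786


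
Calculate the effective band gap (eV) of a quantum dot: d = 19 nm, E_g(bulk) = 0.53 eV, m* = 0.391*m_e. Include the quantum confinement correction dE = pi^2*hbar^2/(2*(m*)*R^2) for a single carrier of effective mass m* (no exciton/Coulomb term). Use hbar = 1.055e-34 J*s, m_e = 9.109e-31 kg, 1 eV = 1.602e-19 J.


Radius R = 19/2 nm = 9.5e-09 m
Confinement energy dE = pi^2 * hbar^2 / (2 * m_eff * m_e * R^2)
dE = pi^2 * (1.055e-34)^2 / (2 * 0.391 * 9.109e-31 * (9.5e-09)^2) J, divided by 1.602e-19 J/eV
dE = 0.0107 eV
Total band gap = E_g(bulk) + dE = 0.53 + 0.0107 = 0.5407 eV

0.5407


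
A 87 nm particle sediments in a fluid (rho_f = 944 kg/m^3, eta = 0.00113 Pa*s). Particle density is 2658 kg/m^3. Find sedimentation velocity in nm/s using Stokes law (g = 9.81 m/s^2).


Radius R = 87/2 nm = 4.35e-08 m
Density difference = 2658 - 944 = 1714 kg/m^3
v = 2 * R^2 * (rho_p - rho_f) * g / (9 * eta)
v = 2 * (4.35e-08)^2 * 1714 * 9.81 / (9 * 0.00113)
v = 6.25702e-09 m/s = 6.257 nm/s

6.257


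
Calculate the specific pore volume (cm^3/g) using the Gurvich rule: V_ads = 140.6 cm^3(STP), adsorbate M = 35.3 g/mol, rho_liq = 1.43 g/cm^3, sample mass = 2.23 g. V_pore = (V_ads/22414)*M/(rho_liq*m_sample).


Moles adsorbed n = V_ads / 22414 = 140.6 / 22414 = 6.272865e-03 mol
Liquid volume V_liq = n * M / rho_liq = 6.272865e-03 * 35.3 / 1.43 = 0.15485 cm^3
Specific pore volume V_pore = V_liq / m_sample = 0.15485 / 2.23
V_pore = 0.0694 cm^3/g

0.0694


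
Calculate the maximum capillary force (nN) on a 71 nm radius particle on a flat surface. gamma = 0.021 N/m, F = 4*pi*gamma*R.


Convert radius: R = 71 nm = 7.1e-08 m
F = 4 * pi * gamma * R
F = 4 * pi * 0.021 * 7.1e-08
F = 1.87365e-08 N = 18.7365 nN

18.7365


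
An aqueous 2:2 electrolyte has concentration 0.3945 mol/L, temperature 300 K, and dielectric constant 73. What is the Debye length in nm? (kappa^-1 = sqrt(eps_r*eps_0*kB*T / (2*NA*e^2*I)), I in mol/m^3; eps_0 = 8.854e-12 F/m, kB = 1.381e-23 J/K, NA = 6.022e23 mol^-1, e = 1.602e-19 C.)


Ionic strength I = 0.3945 * 2^2 * 1000 = 1578 mol/m^3
kappa^-1 = sqrt(73 * 8.854e-12 * 1.381e-23 * 300 / (2 * 6.022e23 * (1.602e-19)^2 * 1578))
kappa^-1 = 0.234 nm

0.234


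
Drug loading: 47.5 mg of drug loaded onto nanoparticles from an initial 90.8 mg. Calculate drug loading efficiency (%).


Drug loading efficiency = (drug loaded / drug initial) * 100
DLE = 47.5 / 90.8 * 100
DLE = 0.5231 * 100
DLE = 52.31%

52.31


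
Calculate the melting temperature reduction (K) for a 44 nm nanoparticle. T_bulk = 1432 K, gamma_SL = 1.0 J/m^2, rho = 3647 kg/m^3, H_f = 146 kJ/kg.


Radius R = 44/2 = 22 nm = 2.2e-08 m
Convert H_f = 146 kJ/kg = 146000 J/kg
dT = 2 * gamma_SL * T_bulk / (rho * H_f * R)
dT = 2 * 1.0 * 1432 / (3647 * 146000 * 2.2e-08)
dT = 244.5 K

244.5


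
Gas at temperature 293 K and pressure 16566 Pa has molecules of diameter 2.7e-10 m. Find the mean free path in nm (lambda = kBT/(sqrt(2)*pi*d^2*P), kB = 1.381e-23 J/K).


Mean free path: lambda = kB*T / (sqrt(2) * pi * d^2 * P)
lambda = 1.381e-23 * 293 / (sqrt(2) * pi * (2.7e-10)^2 * 16566)
lambda = 7.54139e-07 m
lambda = 754.14 nm

754.14


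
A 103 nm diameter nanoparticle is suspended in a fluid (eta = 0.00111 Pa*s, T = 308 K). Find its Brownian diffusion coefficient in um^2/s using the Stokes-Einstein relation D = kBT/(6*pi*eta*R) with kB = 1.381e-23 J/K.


Radius R = 103/2 = 51.5 nm = 5.15e-08 m
D = kB*T / (6*pi*eta*R)
D = 1.381e-23 * 308 / (6 * pi * 0.00111 * 5.15e-08)
D = 3.94742e-12 m^2/s = 3.947 um^2/s

3.947


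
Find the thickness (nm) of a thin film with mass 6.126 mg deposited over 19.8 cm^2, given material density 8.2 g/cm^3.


Convert: m = 6.126 mg = 6.1260e-06 kg, A = 19.8 cm^2 = 1.9800e-03 m^2, rho = 8.2 g/cm^3 = 8200 kg/m^3
t = m / (A * rho)
t = 6.1260e-06 / (1.9800e-03 * 8200)
t = 3.7731e-07 m = 377.3 nm

377.3


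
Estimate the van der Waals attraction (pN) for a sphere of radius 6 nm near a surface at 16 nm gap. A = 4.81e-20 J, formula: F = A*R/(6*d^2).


Convert to SI: R = 6 nm = 6e-09 m, d = 16 nm = 1.6e-08 m
F = A * R / (6 * d^2)
F = 4.81e-20 * 6e-09 / (6 * (1.6e-08)^2)
F = 1.87891e-13 N = 0.188 pN

0.188


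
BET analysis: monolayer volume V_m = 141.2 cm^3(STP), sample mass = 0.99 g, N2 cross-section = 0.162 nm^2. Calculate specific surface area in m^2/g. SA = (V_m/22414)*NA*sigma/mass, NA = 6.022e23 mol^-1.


Number of moles in monolayer = V_m / 22414 = 141.2 / 22414 = 0.00629963
Number of molecules = moles * NA = 0.00629963 * 6.022e23
SA = molecules * sigma / mass
SA = (141.2 / 22414) * 6.022e23 * 0.162e-18 / 0.99
SA = 620.8 m^2/g

620.8


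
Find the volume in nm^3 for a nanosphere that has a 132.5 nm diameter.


Radius r = 132.5/2 = 66.25 nm
Volume V = (4/3) * pi * r^3
V = (4/3) * pi * (66.25)^3
V = 1217997.11 nm^3

1217997.11


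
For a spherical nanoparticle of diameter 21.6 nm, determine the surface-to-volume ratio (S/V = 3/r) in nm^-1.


Radius r = 21.6/2 = 10.8 nm
S/V = 3 / r = 3 / 10.8
S/V = 0.2778 nm^-1

0.2778


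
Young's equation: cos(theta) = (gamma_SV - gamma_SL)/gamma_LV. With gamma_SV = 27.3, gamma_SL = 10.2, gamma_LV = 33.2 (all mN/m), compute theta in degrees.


cos(theta) = (gamma_SV - gamma_SL) / gamma_LV
cos(theta) = (27.3 - 10.2) / 33.2
cos(theta) = 0.51506
theta = arccos(0.51506) = 59.0 degrees

59.0


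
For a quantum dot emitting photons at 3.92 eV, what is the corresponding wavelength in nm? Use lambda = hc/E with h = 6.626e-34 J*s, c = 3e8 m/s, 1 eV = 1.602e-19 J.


Convert energy: E = 3.92 eV = 3.92 * 1.602e-19 = 6.27984e-19 J
lambda = h*c / E = 6.626e-34 * 3e8 / 6.27984e-19
lambda = 3.16537e-07 m = 316.5 nm

316.5


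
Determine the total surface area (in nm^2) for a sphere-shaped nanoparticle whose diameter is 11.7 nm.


Radius r = 11.7/2 = 5.85 nm
Surface area SA = 4 * pi * r^2
SA = 4 * pi * (5.85)^2
SA = 430.05 nm^2

430.05


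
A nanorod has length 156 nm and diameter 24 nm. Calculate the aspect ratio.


Aspect ratio AR = length / diameter
AR = 156 / 24
AR = 6.5

6.5


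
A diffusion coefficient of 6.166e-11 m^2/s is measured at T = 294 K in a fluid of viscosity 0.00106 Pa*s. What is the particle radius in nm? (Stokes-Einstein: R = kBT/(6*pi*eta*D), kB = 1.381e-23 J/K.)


Stokes-Einstein: R = kB*T / (6*pi*eta*D)
R = 1.381e-23 * 294 / (6 * pi * 0.00106 * 6.166e-11)
R = 3.29557e-09 m = 3.3 nm

3.3


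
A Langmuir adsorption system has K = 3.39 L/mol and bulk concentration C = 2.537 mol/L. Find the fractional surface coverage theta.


Langmuir isotherm: theta = K*C / (1 + K*C)
K*C = 3.39 * 2.537 = 8.60043
theta = 8.60043 / (1 + 8.60043) = 8.60043 / 9.60043
theta = 0.8958

0.8958


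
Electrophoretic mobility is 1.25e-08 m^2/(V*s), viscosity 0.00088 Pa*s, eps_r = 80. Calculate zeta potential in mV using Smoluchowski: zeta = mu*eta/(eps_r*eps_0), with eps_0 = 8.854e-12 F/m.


Smoluchowski equation: zeta = mu * eta / (eps_r * eps_0)
zeta = 1.25e-08 * 0.00088 / (80 * 8.854e-12)
zeta = 0.01553 V = 15.53 mV

15.53


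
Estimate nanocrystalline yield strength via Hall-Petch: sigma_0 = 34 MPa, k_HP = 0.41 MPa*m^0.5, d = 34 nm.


d = 34 nm = 3.4e-08 m
sqrt(d) = 0.0001843909
Hall-Petch contribution = k / sqrt(d) = 0.41 / 0.0001843909 = 2223.5 MPa
sigma = sigma_0 + k/sqrt(d) = 34 + 2223.5 = 2257.5 MPa

2257.5


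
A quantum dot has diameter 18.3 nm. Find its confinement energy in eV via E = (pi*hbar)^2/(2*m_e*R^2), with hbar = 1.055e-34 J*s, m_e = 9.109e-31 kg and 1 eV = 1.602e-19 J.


Radius R = 18.3/2 = 9.15 nm = 9.15e-09 m
E = (pi * 1.055e-34)^2 / (2 * 9.109e-31 * (9.15e-09)^2)
E(J) = 7.20214e-22
E = E(J) / 1.602e-19 = 0.0045 eV

0.0045


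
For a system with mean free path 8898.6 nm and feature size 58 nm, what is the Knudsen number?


Knudsen number Kn = lambda / L
Kn = 8898.6 / 58
Kn = 153.4241

153.4241


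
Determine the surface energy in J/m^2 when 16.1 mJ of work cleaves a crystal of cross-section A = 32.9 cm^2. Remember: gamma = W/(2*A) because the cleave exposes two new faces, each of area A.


Convert: A = 32.9 cm^2 = 0.00329 m^2, W = 16.1 mJ = 0.0161 J
Cleaving exposes two faces of area A, so total new surface = 2*A and gamma = W / (2*A)
gamma = 0.0161 / (2 * 0.00329)
gamma = 2.447 J/m^2

2.447


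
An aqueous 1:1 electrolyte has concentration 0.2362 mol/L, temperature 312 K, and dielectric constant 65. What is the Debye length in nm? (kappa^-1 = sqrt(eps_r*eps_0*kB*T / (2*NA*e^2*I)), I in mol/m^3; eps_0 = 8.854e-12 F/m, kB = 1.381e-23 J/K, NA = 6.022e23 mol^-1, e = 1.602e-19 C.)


Ionic strength I = 0.2362 * 1^2 * 1000 = 236.2 mol/m^3
kappa^-1 = sqrt(65 * 8.854e-12 * 1.381e-23 * 312 / (2 * 6.022e23 * (1.602e-19)^2 * 236.2))
kappa^-1 = 0.583 nm

0.583


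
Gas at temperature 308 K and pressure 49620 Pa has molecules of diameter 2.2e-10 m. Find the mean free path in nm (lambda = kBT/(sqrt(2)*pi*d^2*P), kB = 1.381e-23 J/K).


Mean free path: lambda = kB*T / (sqrt(2) * pi * d^2 * P)
lambda = 1.381e-23 * 308 / (sqrt(2) * pi * (2.2e-10)^2 * 49620)
lambda = 3.98637e-07 m
lambda = 398.64 nm

398.64


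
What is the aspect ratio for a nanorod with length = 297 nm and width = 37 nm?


Aspect ratio AR = length / diameter
AR = 297 / 37
AR = 8.03

8.03


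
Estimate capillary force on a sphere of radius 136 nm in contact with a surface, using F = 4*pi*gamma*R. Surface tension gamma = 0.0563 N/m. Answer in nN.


Convert radius: R = 136 nm = 1.36e-07 m
F = 4 * pi * gamma * R
F = 4 * pi * 0.0563 * 1.36e-07
F = 9.62182e-08 N = 96.2182 nN

96.2182


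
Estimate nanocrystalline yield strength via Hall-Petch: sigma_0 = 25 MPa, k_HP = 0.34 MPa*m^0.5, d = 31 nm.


d = 31 nm = 3.1e-08 m
sqrt(d) = 0.0001760682
Hall-Petch contribution = k / sqrt(d) = 0.34 / 0.0001760682 = 1931.1 MPa
sigma = sigma_0 + k/sqrt(d) = 25 + 1931.1 = 1956.1 MPa

1956.1


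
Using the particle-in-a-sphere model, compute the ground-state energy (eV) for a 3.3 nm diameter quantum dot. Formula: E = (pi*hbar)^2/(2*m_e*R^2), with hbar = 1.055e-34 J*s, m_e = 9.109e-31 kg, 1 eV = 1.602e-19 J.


Radius R = 3.3/2 = 1.65 nm = 1.65e-09 m
E = (pi * 1.055e-34)^2 / (2 * 9.109e-31 * (1.65e-09)^2)
E(J) = 2.21481e-20
E = E(J) / 1.602e-19 = 0.1383 eV

0.1383


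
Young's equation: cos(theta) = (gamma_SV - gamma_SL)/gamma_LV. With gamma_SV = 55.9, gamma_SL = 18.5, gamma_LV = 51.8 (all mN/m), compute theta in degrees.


cos(theta) = (gamma_SV - gamma_SL) / gamma_LV
cos(theta) = (55.9 - 18.5) / 51.8
cos(theta) = 0.722008
theta = arccos(0.722008) = 43.78 degrees

43.78


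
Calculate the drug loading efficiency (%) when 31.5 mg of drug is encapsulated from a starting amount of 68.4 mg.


Drug loading efficiency = (drug loaded / drug initial) * 100
DLE = 31.5 / 68.4 * 100
DLE = 0.4605 * 100
DLE = 46.05%

46.05


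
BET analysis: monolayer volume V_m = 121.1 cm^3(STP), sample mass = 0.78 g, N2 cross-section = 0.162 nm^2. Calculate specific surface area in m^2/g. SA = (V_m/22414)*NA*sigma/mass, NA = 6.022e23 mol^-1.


Number of moles in monolayer = V_m / 22414 = 121.1 / 22414 = 0.00540287
Number of molecules = moles * NA = 0.00540287 * 6.022e23
SA = molecules * sigma / mass
SA = (121.1 / 22414) * 6.022e23 * 0.162e-18 / 0.78
SA = 675.7 m^2/g

675.7


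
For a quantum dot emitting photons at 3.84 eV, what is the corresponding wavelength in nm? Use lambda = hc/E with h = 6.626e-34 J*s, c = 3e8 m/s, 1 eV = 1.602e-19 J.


Convert energy: E = 3.84 eV = 3.84 * 1.602e-19 = 6.15168e-19 J
lambda = h*c / E = 6.626e-34 * 3e8 / 6.15168e-19
lambda = 3.23131e-07 m = 323.1 nm

323.1


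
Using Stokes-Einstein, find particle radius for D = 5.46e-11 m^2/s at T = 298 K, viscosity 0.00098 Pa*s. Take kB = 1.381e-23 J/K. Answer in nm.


Stokes-Einstein: R = kB*T / (6*pi*eta*D)
R = 1.381e-23 * 298 / (6 * pi * 0.00098 * 5.46e-11)
R = 4.08028e-09 m = 4.08 nm

4.08


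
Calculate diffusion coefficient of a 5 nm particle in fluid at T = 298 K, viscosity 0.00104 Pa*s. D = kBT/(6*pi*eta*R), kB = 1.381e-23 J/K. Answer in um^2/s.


Radius R = 5/2 = 2.5 nm = 2.5e-09 m
D = kB*T / (6*pi*eta*R)
D = 1.381e-23 * 298 / (6 * pi * 0.00104 * 2.5e-09)
D = 8.39722e-11 m^2/s = 83.972 um^2/s

83.972


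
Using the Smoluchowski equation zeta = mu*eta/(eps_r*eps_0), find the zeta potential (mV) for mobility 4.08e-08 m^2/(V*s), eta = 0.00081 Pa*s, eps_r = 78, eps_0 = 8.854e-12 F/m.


Smoluchowski equation: zeta = mu * eta / (eps_r * eps_0)
zeta = 4.08e-08 * 0.00081 / (78 * 8.854e-12)
zeta = 0.047853 V = 47.85 mV

47.85


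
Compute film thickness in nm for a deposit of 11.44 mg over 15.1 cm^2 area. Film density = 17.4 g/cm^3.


Convert: m = 11.44 mg = 1.1440e-05 kg, A = 15.1 cm^2 = 1.5100e-03 m^2, rho = 17.4 g/cm^3 = 17400 kg/m^3
t = m / (A * rho)
t = 1.1440e-05 / (1.5100e-03 * 17400)
t = 4.3541e-07 m = 435.4 nm

435.4


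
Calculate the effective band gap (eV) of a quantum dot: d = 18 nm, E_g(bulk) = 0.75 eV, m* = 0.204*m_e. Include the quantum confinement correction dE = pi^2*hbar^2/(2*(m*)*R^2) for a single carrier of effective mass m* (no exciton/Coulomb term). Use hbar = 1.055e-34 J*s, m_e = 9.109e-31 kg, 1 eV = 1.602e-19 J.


Radius R = 18/2 nm = 9e-09 m
Confinement energy dE = pi^2 * hbar^2 / (2 * m_eff * m_e * R^2)
dE = pi^2 * (1.055e-34)^2 / (2 * 0.204 * 9.109e-31 * (9e-09)^2) J, divided by 1.602e-19 J/eV
dE = 0.0228 eV
Total band gap = E_g(bulk) + dE = 0.75 + 0.0228 = 0.7728 eV

0.7728


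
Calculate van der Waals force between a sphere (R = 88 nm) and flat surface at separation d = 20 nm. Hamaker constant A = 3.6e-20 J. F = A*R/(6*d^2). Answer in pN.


Convert to SI: R = 88 nm = 8.8e-08 m, d = 20 nm = 2e-08 m
F = A * R / (6 * d^2)
F = 3.6e-20 * 8.8e-08 / (6 * (2e-08)^2)
F = 1.32e-12 N = 1.32 pN

1.32


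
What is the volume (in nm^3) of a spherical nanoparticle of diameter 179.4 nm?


Radius r = 179.4/2 = 89.7 nm
Volume V = (4/3) * pi * r^3
V = (4/3) * pi * (89.7)^3
V = 3023193.45 nm^3

3023193.45


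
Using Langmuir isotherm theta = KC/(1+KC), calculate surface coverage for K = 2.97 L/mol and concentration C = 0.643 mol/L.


Langmuir isotherm: theta = K*C / (1 + K*C)
K*C = 2.97 * 0.643 = 1.90971
theta = 1.90971 / (1 + 1.90971) = 1.90971 / 2.90971
theta = 0.6563

0.6563


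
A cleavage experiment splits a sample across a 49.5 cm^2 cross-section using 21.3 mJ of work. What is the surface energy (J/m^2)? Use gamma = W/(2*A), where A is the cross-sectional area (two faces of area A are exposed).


Convert: A = 49.5 cm^2 = 0.00495 m^2, W = 21.3 mJ = 0.0213 J
Cleaving exposes two faces of area A, so total new surface = 2*A and gamma = W / (2*A)
gamma = 0.0213 / (2 * 0.00495)
gamma = 2.152 J/m^2

2.152


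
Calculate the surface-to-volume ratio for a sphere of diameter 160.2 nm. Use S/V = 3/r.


Radius r = 160.2/2 = 80.1 nm
S/V = 3 / r = 3 / 80.1
S/V = 0.0375 nm^-1

0.0375


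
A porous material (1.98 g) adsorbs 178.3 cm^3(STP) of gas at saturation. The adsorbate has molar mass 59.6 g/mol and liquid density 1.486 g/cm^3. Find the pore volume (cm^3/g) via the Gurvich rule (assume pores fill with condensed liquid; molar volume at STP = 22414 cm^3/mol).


Moles adsorbed n = V_ads / 22414 = 178.3 / 22414 = 7.954850e-03 mol
Liquid volume V_liq = n * M / rho_liq = 7.954850e-03 * 59.6 / 1.486 = 0.31905 cm^3
Specific pore volume V_pore = V_liq / m_sample = 0.31905 / 1.98
V_pore = 0.1611 cm^3/g

0.1611


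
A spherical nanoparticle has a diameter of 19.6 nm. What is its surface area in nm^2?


Radius r = 19.6/2 = 9.8 nm
Surface area SA = 4 * pi * r^2
SA = 4 * pi * (9.8)^2
SA = 1206.87 nm^2

1206.87


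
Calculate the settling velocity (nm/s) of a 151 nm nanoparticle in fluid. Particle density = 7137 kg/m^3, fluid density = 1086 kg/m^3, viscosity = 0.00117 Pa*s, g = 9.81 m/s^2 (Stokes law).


Radius R = 151/2 nm = 7.55e-08 m
Density difference = 7137 - 1086 = 6051 kg/m^3
v = 2 * R^2 * (rho_p - rho_f) * g / (9 * eta)
v = 2 * (7.55e-08)^2 * 6051 * 9.81 / (9 * 0.00117)
v = 6.42675e-08 m/s = 64.2675 nm/s

64.2675


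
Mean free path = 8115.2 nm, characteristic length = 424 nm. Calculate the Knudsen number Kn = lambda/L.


Knudsen number Kn = lambda / L
Kn = 8115.2 / 424
Kn = 19.1396

19.1396


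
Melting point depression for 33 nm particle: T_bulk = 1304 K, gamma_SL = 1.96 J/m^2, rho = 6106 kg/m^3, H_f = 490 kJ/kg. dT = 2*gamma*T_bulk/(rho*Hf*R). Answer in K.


Radius R = 33/2 = 16.5 nm = 1.65e-08 m
Convert H_f = 490 kJ/kg = 490000 J/kg
dT = 2 * gamma_SL * T_bulk / (rho * H_f * R)
dT = 2 * 1.96 * 1304 / (6106 * 490000 * 1.65e-08)
dT = 103.5 K

103.5


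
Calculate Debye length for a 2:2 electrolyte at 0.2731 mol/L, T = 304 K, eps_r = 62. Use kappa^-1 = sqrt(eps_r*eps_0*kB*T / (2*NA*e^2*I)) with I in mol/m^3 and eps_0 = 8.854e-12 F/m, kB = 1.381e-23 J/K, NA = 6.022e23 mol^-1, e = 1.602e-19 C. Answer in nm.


Ionic strength I = 0.2731 * 2^2 * 1000 = 1092.4 mol/m^3
kappa^-1 = sqrt(62 * 8.854e-12 * 1.381e-23 * 304 / (2 * 6.022e23 * (1.602e-19)^2 * 1092.4))
kappa^-1 = 0.261 nm

0.261
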